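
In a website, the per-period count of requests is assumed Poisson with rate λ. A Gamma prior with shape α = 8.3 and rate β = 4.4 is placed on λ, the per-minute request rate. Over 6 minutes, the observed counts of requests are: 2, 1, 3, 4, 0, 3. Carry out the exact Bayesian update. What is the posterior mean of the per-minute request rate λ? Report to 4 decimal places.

2.0481

With a Gamma(shape α, rate β) prior, the Poisson likelihood is conjugate: the posterior is Gamma(α + ΣXᵢ, β + n).
Sum of counts S = 13 over n = 6 minutes.
Posterior: Gamma(α+S, β+n) = Gamma(8.3+13, 4.4+6) = Gamma(21.3, 10.4).
Posterior mean = α/β = 21.3/10.4 = 2.0481.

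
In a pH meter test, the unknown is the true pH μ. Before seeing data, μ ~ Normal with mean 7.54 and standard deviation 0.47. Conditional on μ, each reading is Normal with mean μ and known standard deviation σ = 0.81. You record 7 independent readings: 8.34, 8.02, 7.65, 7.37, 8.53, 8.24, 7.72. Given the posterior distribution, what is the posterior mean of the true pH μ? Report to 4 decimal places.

For Normal data with known variance σ², a Normal(μ₀, σ₀²) prior on μ is conjugate. Posterior precision = 1/σ₀² + n/σ²; posterior mean is the precision-weighted average of μ₀ and x̄.
Σxᵢ = 8.34 + 8.02 + 7.65 + 7.37 + 8.53 + 8.24 + 7.72 = 55.87, so n·x̄ = 55.87.
σ₀² = 0.47² = 0.2209, σ² = 0.81² = 0.6561; σ² + n·σ₀² = 0.6561 + 7·0.2209 = 2.2024.
Posterior mean = (μ₀/σ₀² + n·x̄/σ²)/(1/σ₀² + n/σ²) = (σ²·μ₀ + σ₀²·n·x̄)/(σ² + n·σ₀²) = (0.6561·7.54 + 0.2209·55.87)/2.2024 = 17.288677/2.2024 = 7.8499.

7.8499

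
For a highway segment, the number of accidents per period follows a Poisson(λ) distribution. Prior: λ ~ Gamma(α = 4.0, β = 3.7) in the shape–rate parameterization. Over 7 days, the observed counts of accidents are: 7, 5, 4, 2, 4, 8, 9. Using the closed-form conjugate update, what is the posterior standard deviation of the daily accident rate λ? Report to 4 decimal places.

0.6128

With a Gamma(shape α, rate β) prior, the Poisson likelihood is conjugate: the posterior is Gamma(α + ΣXᵢ, β + n).
Sum of counts S = 39 over n = 7 days.
Posterior: Gamma(α+S, β+n) = Gamma(4.0+39, 3.7+7) = Gamma(43.0, 10.7).
SD = √α/β = √43.0/10.7 = 0.6128.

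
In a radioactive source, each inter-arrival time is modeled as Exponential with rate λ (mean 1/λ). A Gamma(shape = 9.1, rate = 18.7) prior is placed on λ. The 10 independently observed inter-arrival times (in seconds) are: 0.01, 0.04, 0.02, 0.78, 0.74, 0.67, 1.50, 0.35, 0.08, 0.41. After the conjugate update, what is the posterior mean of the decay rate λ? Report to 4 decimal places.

0.8197

With a Gamma(shape α, rate β) prior on the exponential rate λ, the posterior after n observations with total T = Σxᵢ is Gamma(α+n, β+T).
Sum of observations T = 4.60 seconds; n = 10.
Posterior: Gamma(9.1+10, 18.7+4.60) = Gamma(19.1, 23.30).
Posterior mean of λ = α/β = 19.1/23.30 = 0.8197.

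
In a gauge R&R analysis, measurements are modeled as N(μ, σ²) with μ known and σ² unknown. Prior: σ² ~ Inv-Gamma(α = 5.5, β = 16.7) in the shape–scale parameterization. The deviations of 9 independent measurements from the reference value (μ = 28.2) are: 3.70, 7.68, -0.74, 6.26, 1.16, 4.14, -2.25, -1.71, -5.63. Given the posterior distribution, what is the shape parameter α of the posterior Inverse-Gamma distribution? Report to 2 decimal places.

10.00

With known mean μ and an Inverse-Gamma(α, β) prior on σ², the Normal likelihood is conjugate: posterior is Inv-Gamma(α + n/2, β + Σ(xᵢ−μ)²/2).
Σ(xᵢ−μ)² = (3.70)² + (7.68)² + (-0.74)² + (6.26)² + (1.16)² + (4.14)² + (-2.25)² + (-1.71)² + (-5.63)² = 170.5763.
Posterior: Inv-Gamma(5.5 + 9/2, 16.7 + 170.5763/2) = Inv-Gamma(10.00, 101.98815).
Posterior α = 10.00.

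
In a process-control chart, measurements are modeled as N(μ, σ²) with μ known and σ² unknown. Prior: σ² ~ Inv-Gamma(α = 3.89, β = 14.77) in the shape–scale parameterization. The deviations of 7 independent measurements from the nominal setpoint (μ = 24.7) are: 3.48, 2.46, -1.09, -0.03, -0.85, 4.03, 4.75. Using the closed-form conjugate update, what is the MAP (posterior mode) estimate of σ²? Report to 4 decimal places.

With known mean μ and an Inverse-Gamma(α, β) prior on σ², the Normal likelihood is conjugate: posterior is Inv-Gamma(α + n/2, β + Σ(xᵢ−μ)²/2).
Σ(xᵢ−μ)² = (3.48)² + (2.46)² + (-1.09)² + (-0.03)² + (-0.85)² + (4.03)² + (4.75)² = 58.8769.
Posterior: Inv-Gamma(3.89 + 7/2, 14.77 + 58.8769/2) = Inv-Gamma(7.39, 44.20845).
Mode = β/(α+1) = 44.20845/8.39 = 5.2692.

5.2692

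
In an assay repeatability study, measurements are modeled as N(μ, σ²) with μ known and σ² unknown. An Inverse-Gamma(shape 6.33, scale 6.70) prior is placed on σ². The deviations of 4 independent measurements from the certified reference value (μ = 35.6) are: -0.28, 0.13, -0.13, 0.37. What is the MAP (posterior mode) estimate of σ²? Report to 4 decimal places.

0.7315

With known mean μ and an Inverse-Gamma(α, β) prior on σ², the Normal likelihood is conjugate: posterior is Inv-Gamma(α + n/2, β + Σ(xᵢ−μ)²/2).
Σ(xᵢ−μ)² = (-0.28)² + (0.13)² + (-0.13)² + (0.37)² = 0.2491.
Posterior: Inv-Gamma(6.33 + 4/2, 6.70 + 0.2491/2) = Inv-Gamma(8.33, 6.82455).
Mode = β/(α+1) = 6.82455/9.33 = 0.7315.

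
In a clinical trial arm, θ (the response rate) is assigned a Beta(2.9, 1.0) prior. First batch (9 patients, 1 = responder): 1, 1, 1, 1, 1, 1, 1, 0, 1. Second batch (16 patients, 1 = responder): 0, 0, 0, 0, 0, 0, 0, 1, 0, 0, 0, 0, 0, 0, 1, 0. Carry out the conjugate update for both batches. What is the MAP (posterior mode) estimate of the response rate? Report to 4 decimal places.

0.4424

The Beta prior is conjugate to a Binomial/Bernoulli likelihood; the update adds successes to α and failures to β.
After batch 1: Beta(2.9+8, 1.0+1) = Beta(10.9, 2.0).
After batch 2: Beta(10.9+2, 2.0+14) = Beta(12.9, 16.0).
Mode of Beta(a,b) for a,b>1 is (a−1)/(a+b−2) = 11.9/26.9 = 0.4424.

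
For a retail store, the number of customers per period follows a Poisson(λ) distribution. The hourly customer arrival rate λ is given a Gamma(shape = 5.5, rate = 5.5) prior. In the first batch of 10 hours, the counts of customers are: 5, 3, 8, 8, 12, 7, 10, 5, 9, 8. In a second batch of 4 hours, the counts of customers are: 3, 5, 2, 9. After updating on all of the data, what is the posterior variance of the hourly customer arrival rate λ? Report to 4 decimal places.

0.2617

With a Gamma(shape α, rate β) prior, the Poisson likelihood is conjugate: the posterior is Gamma(α + ΣXᵢ, β + n).
Batch 1: sum of counts S = 75 over n = 10 hours.
After batch 1: Gamma(α+S, β+n) = Gamma(5.5+75, 5.5+10) = Gamma(80.5, 15.5).
Batch 2: sum of counts S = 19 over n = 4 hours.
After batch 2: Gamma(α+S, β+n) = Gamma(80.5+19, 15.5+4) = Gamma(99.5, 19.5).
Var = α/β² = 99.5/19.5² = 0.2617.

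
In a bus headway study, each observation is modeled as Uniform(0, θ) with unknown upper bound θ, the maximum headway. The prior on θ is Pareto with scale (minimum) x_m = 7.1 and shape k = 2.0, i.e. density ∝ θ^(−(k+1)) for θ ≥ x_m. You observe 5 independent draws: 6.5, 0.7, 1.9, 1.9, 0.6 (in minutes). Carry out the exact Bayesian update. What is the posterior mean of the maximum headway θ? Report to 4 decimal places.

8.2833

A Pareto(scale x_m, shape k) prior on the upper bound θ of Uniform(0, θ) is conjugate: posterior is Pareto(max(x_m, max xᵢ), k + n).
Sample maximum = 6.5; prior scale x_m = 7.1 → posterior scale = max = 7.1.
Posterior shape = 2.0 + 5 = 7.0.
E[θ|data] = k·x_m/(k−1) = 7.0·7.1/6.0 = 8.2833.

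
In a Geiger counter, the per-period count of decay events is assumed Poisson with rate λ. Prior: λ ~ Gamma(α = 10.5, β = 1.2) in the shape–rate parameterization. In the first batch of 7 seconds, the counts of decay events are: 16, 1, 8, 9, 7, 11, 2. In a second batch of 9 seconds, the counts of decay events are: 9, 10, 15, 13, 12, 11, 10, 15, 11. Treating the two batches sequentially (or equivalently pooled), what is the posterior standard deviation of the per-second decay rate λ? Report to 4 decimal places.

0.7592

With a Gamma(shape α, rate β) prior, the Poisson likelihood is conjugate: the posterior is Gamma(α + ΣXᵢ, β + n).
Batch 1: sum of counts S = 54 over n = 7 seconds.
After batch 1: Gamma(α+S, β+n) = Gamma(10.5+54, 1.2+7) = Gamma(64.5, 8.2).
Batch 2: sum of counts S = 106 over n = 9 seconds.
After batch 2: Gamma(α+S, β+n) = Gamma(64.5+106, 8.2+9) = Gamma(170.5, 17.2).
SD = √α/β = √170.5/17.2 = 0.7592.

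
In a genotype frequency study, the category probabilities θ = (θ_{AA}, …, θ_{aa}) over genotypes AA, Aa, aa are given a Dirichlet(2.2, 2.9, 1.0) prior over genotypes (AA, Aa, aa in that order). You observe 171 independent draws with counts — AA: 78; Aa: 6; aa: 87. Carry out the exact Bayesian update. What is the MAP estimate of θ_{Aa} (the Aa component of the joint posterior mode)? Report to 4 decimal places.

0.0454

The Dirichlet prior is conjugate to the Multinomial likelihood: each posterior αⱼ = prior αⱼ + observed count nⱼ.
Posterior concentration: (80.2, 8.9, 88.0), total = 177.1.
Joint mode component: (α_{Aa}−1)/(Σα−K) = 7.9/174.1 = 0.0454.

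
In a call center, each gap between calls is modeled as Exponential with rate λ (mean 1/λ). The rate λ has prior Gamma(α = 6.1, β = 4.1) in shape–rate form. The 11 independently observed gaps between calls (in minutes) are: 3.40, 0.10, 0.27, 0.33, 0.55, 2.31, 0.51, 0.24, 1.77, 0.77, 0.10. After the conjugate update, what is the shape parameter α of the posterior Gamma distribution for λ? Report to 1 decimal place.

17.1

With a Gamma(shape α, rate β) prior on the exponential rate λ, the posterior after n observations with total T = Σxᵢ is Gamma(α+n, β+T).
Sum of observations T = 10.35 minutes; n = 11.
Posterior: Gamma(6.1+11, 4.1+10.35) = Gamma(17.1, 14.45).
Posterior α = 17.1.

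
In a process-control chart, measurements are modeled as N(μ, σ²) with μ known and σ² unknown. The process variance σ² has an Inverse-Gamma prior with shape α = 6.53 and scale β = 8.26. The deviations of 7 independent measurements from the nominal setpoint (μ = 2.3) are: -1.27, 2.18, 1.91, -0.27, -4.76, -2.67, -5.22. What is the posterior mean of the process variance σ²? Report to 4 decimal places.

With known mean μ and an Inverse-Gamma(α, β) prior on σ², the Normal likelihood is conjugate: posterior is Inv-Gamma(α + n/2, β + Σ(xᵢ−μ)²/2).
Σ(xᵢ−μ)² = (-1.27)² + (2.18)² + (1.91)² + (-0.27)² + (-4.76)² + (-2.67)² + (-5.22)² = 67.1212.
Posterior: Inv-Gamma(6.53 + 7/2, 8.26 + 67.1212/2) = Inv-Gamma(10.03, 41.82060).
E[σ²|data] = β/(α−1) = 41.82060/9.03 = 4.6313.

4.6313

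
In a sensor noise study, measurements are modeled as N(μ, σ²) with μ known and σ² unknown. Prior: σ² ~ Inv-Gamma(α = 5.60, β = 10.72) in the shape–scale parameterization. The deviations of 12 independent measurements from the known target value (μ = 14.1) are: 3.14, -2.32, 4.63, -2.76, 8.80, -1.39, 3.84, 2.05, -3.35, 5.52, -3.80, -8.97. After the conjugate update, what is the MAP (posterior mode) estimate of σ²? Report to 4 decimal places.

With known mean μ and an Inverse-Gamma(α, β) prior on σ², the Normal likelihood is conjugate: posterior is Inv-Gamma(α + n/2, β + Σ(xᵢ−μ)²/2).
Σ(xᵢ−μ)² = (3.14)² + (-2.32)² + (4.63)² + (-2.76)² + (8.80)² + (-1.39)² + (3.84)² + (2.05)² + (-3.35)² + (5.52)² + (-3.80)² + (-8.97)² = 279.2105.
Posterior: Inv-Gamma(5.60 + 12/2, 10.72 + 279.2105/2) = Inv-Gamma(11.60, 150.32525).
Mode = β/(α+1) = 150.32525/12.60 = 11.9306.

11.9306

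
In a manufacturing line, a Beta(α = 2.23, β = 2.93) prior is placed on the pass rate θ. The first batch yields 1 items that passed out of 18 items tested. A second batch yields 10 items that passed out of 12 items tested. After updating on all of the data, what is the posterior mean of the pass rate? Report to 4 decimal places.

0.3763

The Beta prior is conjugate to a Binomial/Bernoulli likelihood; the update adds successes to α and failures to β.
After batch 1: Beta(2.23+1, 2.93+17) = Beta(3.23, 19.93).
After batch 2: Beta(3.23+10, 19.93+2) = Beta(13.23, 21.93).
Posterior mean = α/(α+β) = 13.23/35.16 = 0.3763.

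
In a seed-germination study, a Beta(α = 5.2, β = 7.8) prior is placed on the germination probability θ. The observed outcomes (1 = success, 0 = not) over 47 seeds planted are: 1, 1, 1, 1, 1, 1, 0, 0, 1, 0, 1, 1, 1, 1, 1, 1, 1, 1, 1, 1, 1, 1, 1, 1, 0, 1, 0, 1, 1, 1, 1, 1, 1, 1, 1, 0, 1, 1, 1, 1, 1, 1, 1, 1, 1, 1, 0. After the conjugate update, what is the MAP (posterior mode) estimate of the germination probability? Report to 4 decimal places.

The Beta prior is conjugate to a Binomial/Bernoulli likelihood; the update adds successes to α and failures to β.
Posterior: Beta(α+k, β+n−k) = Beta(5.2+40, 7.8+7) = Beta(45.2, 14.8).
Mode of Beta(a,b) for a,b>1 is (a−1)/(a+b−2) = 44.2/58.0 = 0.7621.

0.7621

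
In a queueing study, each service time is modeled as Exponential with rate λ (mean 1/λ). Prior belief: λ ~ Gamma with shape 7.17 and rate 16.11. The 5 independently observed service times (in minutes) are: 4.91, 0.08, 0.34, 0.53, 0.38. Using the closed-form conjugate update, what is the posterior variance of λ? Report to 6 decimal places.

With a Gamma(shape α, rate β) prior on the exponential rate λ, the posterior after n observations with total T = Σxᵢ is Gamma(α+n, β+T).
Sum of observations T = 6.24 minutes; n = 5.
Posterior: Gamma(7.17+5, 16.11+6.24) = Gamma(12.17, 22.35).
Var = α/β² = 0.024363.

0.024363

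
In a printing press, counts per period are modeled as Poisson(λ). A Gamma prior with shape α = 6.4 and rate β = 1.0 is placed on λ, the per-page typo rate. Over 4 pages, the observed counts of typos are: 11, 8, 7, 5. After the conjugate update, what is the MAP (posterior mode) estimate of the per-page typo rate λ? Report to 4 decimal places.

With a Gamma(shape α, rate β) prior, the Poisson likelihood is conjugate: the posterior is Gamma(α + ΣXᵢ, β + n).
Sum of counts S = 31 over n = 4 pages.
Posterior: Gamma(α+S, β+n) = Gamma(6.4+31, 1.0+4) = Gamma(37.4, 5.0).
Mode of Gamma(α,β) for α≥1 is (α−1)/β = 36.4/5.0 = 7.2800.

7.2800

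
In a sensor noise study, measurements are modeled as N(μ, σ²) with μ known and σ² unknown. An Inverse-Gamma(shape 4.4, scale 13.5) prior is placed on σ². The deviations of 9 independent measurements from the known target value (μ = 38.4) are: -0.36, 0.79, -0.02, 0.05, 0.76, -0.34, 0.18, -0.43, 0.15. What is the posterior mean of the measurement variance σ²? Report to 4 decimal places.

1.8158

With known mean μ and an Inverse-Gamma(α, β) prior on σ², the Normal likelihood is conjugate: posterior is Inv-Gamma(α + n/2, β + Σ(xᵢ−μ)²/2).
Σ(xᵢ−μ)² = (-0.36)² + (0.79)² + (-0.02)² + (0.05)² + (0.76)² + (-0.34)² + (0.18)² + (-0.43)² + (0.15)² = 1.6896.
Posterior: Inv-Gamma(4.4 + 9/2, 13.5 + 1.6896/2) = Inv-Gamma(8.90, 14.34480).
E[σ²|data] = β/(α−1) = 14.34480/7.90 = 1.8158.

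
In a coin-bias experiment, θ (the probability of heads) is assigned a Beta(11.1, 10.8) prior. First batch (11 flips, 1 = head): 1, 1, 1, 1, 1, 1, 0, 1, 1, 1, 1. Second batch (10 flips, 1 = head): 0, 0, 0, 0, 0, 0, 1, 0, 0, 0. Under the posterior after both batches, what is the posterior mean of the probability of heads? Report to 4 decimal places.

0.5152

The Beta prior is conjugate to a Binomial/Bernoulli likelihood; the update adds successes to α and failures to β.
After batch 1: Beta(11.1+10, 10.8+1) = Beta(21.1, 11.8).
After batch 2: Beta(21.1+1, 11.8+9) = Beta(22.1, 20.8).
Posterior mean = α/(α+β) = 22.1/42.9 = 0.5152.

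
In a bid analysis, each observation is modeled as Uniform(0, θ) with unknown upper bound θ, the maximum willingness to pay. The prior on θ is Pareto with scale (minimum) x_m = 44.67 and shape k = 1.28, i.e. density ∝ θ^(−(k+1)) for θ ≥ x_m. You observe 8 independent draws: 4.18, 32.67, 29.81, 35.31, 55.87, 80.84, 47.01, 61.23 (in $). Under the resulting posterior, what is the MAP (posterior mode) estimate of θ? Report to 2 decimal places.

80.84

A Pareto(scale x_m, shape k) prior on the upper bound θ of Uniform(0, θ) is conjugate: posterior is Pareto(max(x_m, max xᵢ), k + n).
Sample maximum = 80.84; prior scale x_m = 44.67 → posterior scale = max = 80.84.
Posterior shape = 1.28 + 8 = 9.28.
The Pareto density is decreasing on [x_m, ∞), so the mode is x_m = 80.84.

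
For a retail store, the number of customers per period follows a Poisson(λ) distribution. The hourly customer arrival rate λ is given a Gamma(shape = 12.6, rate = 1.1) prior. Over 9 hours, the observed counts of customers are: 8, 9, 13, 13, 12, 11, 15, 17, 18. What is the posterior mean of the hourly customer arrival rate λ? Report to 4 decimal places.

12.7327

With a Gamma(shape α, rate β) prior, the Poisson likelihood is conjugate: the posterior is Gamma(α + ΣXᵢ, β + n).
Sum of counts S = 116 over n = 9 hours.
Posterior: Gamma(α+S, β+n) = Gamma(12.6+116, 1.1+9) = Gamma(128.6, 10.1).
Posterior mean = α/β = 128.6/10.1 = 12.7327.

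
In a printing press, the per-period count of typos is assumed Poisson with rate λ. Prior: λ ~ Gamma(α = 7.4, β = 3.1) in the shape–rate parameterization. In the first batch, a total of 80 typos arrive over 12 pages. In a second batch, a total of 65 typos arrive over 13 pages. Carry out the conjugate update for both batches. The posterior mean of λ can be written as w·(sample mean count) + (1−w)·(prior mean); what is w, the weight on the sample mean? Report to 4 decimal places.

0.8897

With a Gamma(shape α, rate β) prior, the Poisson likelihood is conjugate: the posterior is Gamma(α + ΣXᵢ, β + n).
Total number of pages: n = 12 + 13 = 25.
Posterior mean = (α₀+S)/(β₀+n) = [n/(β₀+n)]·(S/n) + [β₀/(β₀+n)]·(α₀/β₀), so only n and β₀ enter the weight.
Weight on data w = n/(β₀+n) = 25/(3.1+25) = 25/28.1 = 0.8897.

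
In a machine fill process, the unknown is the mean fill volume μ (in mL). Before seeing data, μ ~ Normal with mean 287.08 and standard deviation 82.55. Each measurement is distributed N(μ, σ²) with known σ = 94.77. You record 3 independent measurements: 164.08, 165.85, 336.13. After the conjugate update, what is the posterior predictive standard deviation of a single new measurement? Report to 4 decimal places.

For Normal data with known variance σ², a Normal(μ₀, σ₀²) prior on μ is conjugate. Posterior precision = 1/σ₀² + n/σ²; posterior mean is the precision-weighted average of μ₀ and x̄.
σ₀² = 82.55² = 6814.5025, σ² = 94.77² = 8981.3529; σ² + n·σ₀² = 8981.3529 + 3·6814.5025 = 29424.8604.
Posterior precision = 1/σ₀² + n/σ² = 1/6814.5025 + 3/8981.3529 = (σ² + n·σ₀²)/(σ₀²σ²) = 29424.8604/(6814.5025·8981.3529); posterior variance σₙ² = σ₀²σ²/(σ² + n·σ₀²) = 6814.5025·8981.3529/29424.8604 = 2079.991237.
Predictive variance for one new observation = σₙ² + σ² = 6814.5025·8981.3529/29424.8604 + 8981.3529 = σ²·(σ₀² + 29424.8604)/29424.8604 = 8981.3529·36239.3629/29424.8604 = 11061.344137; SD = √(8981.3529·36239.3629/29424.8604) = 105.1729.

105.1729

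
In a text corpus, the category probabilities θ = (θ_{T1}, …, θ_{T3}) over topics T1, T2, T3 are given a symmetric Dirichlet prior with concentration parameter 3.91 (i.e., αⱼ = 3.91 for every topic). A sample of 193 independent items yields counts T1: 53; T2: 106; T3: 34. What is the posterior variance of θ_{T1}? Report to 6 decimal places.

The Dirichlet prior is conjugate to the Multinomial likelihood: each posterior αⱼ = prior αⱼ + observed count nⱼ.
Posterior concentration: (56.91, 109.91, 37.91), total = 204.73.
Var[θ_j] = α_j(Σα−α_j)/((Σα)²(Σα+1)) = 56.91·147.82/(204.73²·205.73) = 0.000976.

0.000976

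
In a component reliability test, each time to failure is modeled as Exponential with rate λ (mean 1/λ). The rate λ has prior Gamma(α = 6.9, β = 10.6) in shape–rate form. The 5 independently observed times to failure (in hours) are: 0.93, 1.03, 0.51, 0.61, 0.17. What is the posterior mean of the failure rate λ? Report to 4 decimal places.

With a Gamma(shape α, rate β) prior on the exponential rate λ, the posterior after n observations with total T = Σxᵢ is Gamma(α+n, β+T).
Sum of observations T = 3.25 hours; n = 5.
Posterior: Gamma(6.9+5, 10.6+3.25) = Gamma(11.9, 13.85).
Posterior mean of λ = α/β = 11.9/13.85 = 0.8592.

0.8592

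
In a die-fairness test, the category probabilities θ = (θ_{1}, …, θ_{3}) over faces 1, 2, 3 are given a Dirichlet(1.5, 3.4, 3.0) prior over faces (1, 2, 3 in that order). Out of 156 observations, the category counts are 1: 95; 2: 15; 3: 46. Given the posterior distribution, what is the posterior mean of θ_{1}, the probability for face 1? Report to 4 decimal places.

0.5888

The Dirichlet prior is conjugate to the Multinomial likelihood: each posterior αⱼ = prior αⱼ + observed count nⱼ.
Posterior concentration: (96.5, 18.4, 49.0), total = 163.9.
E[θ_{1}|data] = α_{1}/Σα = 96.5/163.9 = 0.5888.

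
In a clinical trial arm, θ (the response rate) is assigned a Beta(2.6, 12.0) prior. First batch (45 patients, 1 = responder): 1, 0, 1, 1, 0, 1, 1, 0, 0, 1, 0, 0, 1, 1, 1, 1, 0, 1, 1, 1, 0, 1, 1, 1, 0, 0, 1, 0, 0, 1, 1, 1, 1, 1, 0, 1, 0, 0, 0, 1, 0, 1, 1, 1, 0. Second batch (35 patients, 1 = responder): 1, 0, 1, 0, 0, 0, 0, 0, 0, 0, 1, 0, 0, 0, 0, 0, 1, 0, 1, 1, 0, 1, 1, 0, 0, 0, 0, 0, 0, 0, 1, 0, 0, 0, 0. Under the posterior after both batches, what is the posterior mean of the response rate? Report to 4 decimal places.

The Beta prior is conjugate to a Binomial/Bernoulli likelihood; the update adds successes to α and failures to β.
After batch 1: Beta(2.6+27, 12.0+18) = Beta(29.6, 30.0).
After batch 2: Beta(29.6+9, 30.0+26) = Beta(38.6, 56.0).
Posterior mean = α/(α+β) = 38.6/94.6 = 0.4080.

0.4080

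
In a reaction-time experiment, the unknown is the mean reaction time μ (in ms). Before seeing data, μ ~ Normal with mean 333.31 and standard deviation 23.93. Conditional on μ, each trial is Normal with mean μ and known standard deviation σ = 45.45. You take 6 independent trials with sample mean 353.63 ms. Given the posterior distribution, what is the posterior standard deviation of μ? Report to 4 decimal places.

For Normal data with known variance σ², a Normal(μ₀, σ₀²) prior on μ is conjugate. Posterior precision = 1/σ₀² + n/σ²; posterior mean is the precision-weighted average of μ₀ and x̄.
σ₀² = 23.93² = 572.6449, σ² = 45.45² = 2065.7025; σ² + n·σ₀² = 2065.7025 + 6·572.6449 = 5501.5719.
Posterior precision = 1/σ₀² + n/σ² = 1/572.6449 + 6/2065.7025 = (σ² + n·σ₀²)/(σ₀²σ²) = 5501.5719/(572.6449·2065.7025); posterior variance σₙ² = σ₀²σ²/(σ² + n·σ₀²) = 572.6449·2065.7025/5501.5719 = 215.013822.
Posterior SD = √σₙ² = √(572.6449·2065.7025/5501.5719) = 14.6633.

14.6633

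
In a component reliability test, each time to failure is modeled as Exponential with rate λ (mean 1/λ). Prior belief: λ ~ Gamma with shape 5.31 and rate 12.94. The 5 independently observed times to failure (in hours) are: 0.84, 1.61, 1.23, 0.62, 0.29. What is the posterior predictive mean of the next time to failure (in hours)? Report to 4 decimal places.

With a Gamma(shape α, rate β) prior on the exponential rate λ, the posterior after n observations with total T = Σxᵢ is Gamma(α+n, β+T).
Sum of observations T = 4.59 hours; n = 5.
Posterior: Gamma(5.31+5, 12.94+4.59) = Gamma(10.31, 17.53).
The predictive distribution for the next observation is Lomax; its mean is β/(α−1) = 17.53/9.31 = 1.8829.

1.8829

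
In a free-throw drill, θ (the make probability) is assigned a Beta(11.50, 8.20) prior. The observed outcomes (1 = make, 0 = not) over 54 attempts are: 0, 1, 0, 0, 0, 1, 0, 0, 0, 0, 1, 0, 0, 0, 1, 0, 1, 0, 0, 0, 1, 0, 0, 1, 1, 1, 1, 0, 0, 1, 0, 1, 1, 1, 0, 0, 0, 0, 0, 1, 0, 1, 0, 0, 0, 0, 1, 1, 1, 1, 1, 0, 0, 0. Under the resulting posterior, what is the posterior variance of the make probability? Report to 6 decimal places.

The Beta prior is conjugate to a Binomial/Bernoulli likelihood; the update adds successes to α and failures to β.
Posterior: Beta(α+k, β+n−k) = Beta(11.50+21, 8.20+33) = Beta(32.50, 41.20).
Var = αβ/((α+β)²(α+β+1)) = 32.50·41.20/(73.70²·74.70) = 0.003300.

0.003300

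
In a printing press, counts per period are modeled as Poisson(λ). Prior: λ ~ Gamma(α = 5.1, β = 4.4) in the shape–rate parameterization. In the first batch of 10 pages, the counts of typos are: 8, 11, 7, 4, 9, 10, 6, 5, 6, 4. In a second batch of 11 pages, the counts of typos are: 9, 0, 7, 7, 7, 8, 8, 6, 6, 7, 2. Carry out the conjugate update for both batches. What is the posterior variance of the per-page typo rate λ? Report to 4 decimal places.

0.2203

With a Gamma(shape α, rate β) prior, the Poisson likelihood is conjugate: the posterior is Gamma(α + ΣXᵢ, β + n).
Batch 1: sum of counts S = 70 over n = 10 pages.
After batch 1: Gamma(α+S, β+n) = Gamma(5.1+70, 4.4+10) = Gamma(75.1, 14.4).
Batch 2: sum of counts S = 67 over n = 11 pages.
After batch 2: Gamma(α+S, β+n) = Gamma(75.1+67, 14.4+11) = Gamma(142.1, 25.4).
Var = α/β² = 142.1/25.4² = 0.2203.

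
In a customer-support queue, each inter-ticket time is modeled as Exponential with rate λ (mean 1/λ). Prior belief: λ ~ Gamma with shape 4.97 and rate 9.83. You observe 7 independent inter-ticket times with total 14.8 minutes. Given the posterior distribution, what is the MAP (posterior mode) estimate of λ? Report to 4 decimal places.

0.4454

With a Gamma(shape α, rate β) prior on the exponential rate λ, the posterior after n observations with total T = Σxᵢ is Gamma(α+n, β+T).
Posterior: Gamma(4.97+7, 9.83+14.8) = Gamma(11.97, 24.63).
Mode = (α−1)/β = 0.4454.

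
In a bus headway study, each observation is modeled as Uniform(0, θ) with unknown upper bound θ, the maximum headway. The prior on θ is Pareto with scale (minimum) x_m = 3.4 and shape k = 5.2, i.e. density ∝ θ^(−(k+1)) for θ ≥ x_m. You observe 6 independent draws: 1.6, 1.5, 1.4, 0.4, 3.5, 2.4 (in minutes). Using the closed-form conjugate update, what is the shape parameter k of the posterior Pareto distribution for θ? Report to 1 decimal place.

11.2

A Pareto(scale x_m, shape k) prior on the upper bound θ of Uniform(0, θ) is conjugate: posterior is Pareto(max(x_m, max xᵢ), k + n).
Sample maximum = 3.5; prior scale x_m = 3.4 → posterior scale = max = 3.5.
Posterior shape = 5.2 + 6 = 11.2.
Posterior shape k = 11.2.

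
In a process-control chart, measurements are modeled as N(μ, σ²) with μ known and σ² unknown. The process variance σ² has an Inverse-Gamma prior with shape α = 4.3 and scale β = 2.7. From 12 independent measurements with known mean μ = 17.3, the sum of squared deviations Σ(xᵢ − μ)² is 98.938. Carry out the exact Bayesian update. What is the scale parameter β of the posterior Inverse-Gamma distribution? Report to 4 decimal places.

52.1690

With known mean μ and an Inverse-Gamma(α, β) prior on σ², the Normal likelihood is conjugate: posterior is Inv-Gamma(α + n/2, β + Σ(xᵢ−μ)²/2).
Posterior: Inv-Gamma(4.3 + 12/2, 2.7 + 98.938/2) = Inv-Gamma(10.30, 52.1690).
Posterior β = 52.1690.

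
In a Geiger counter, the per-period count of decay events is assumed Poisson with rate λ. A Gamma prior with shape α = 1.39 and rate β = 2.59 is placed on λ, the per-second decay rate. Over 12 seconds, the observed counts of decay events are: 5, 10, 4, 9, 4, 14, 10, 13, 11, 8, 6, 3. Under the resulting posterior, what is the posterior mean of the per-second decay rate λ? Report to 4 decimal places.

With a Gamma(shape α, rate β) prior, the Poisson likelihood is conjugate: the posterior is Gamma(α + ΣXᵢ, β + n).
Sum of counts S = 97 over n = 12 seconds.
Posterior: Gamma(α+S, β+n) = Gamma(1.39+97, 2.59+12) = Gamma(98.39, 14.59).
Posterior mean = α/β = 98.39/14.59 = 6.7437.

6.7437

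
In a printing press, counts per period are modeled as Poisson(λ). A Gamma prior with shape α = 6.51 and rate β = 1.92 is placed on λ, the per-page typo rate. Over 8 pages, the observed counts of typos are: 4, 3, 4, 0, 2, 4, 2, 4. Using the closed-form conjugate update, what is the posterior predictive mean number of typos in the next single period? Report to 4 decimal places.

2.9748

With a Gamma(shape α, rate β) prior, the Poisson likelihood is conjugate: the posterior is Gamma(α + ΣXᵢ, β + n).
Sum of counts S = 23 over n = 8 pages.
Posterior: Gamma(α+S, β+n) = Gamma(6.51+23, 1.92+8) = Gamma(29.51, 9.92).
The predictive distribution for one future period is NegBinom with mean α/β = 2.9748.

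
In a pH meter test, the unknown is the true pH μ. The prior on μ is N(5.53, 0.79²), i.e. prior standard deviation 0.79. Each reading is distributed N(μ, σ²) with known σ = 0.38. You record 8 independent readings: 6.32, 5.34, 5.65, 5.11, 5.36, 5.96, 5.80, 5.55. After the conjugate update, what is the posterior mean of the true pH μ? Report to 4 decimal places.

5.6333

For Normal data with known variance σ², a Normal(μ₀, σ₀²) prior on μ is conjugate. Posterior precision = 1/σ₀² + n/σ²; posterior mean is the precision-weighted average of μ₀ and x̄.
Σxᵢ = 6.32 + 5.34 + 5.65 + 5.11 + 5.36 + 5.96 + 5.80 + 5.55 = 45.09, so n·x̄ = 45.09.
σ₀² = 0.79² = 0.6241, σ² = 0.38² = 0.1444; σ² + n·σ₀² = 0.1444 + 8·0.6241 = 5.1372.
Posterior mean = (μ₀/σ₀² + n·x̄/σ²)/(1/σ₀² + n/σ²) = (σ²·μ₀ + σ₀²·n·x̄)/(σ² + n·σ₀²) = (0.1444·5.53 + 0.6241·45.09)/5.1372 = 28.939201/5.1372 = 5.6333.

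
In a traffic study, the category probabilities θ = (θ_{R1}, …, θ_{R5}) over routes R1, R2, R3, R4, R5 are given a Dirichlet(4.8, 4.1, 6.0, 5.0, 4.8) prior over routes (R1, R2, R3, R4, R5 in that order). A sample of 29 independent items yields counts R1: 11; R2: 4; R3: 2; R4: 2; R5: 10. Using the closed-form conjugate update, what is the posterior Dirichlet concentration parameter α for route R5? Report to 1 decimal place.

The Dirichlet prior is conjugate to the Multinomial likelihood: each posterior αⱼ = prior αⱼ + observed count nⱼ.
Posterior concentration: (15.8, 8.1, 8.0, 7.0, 14.8), total = 53.7.
α_{R5} = 4.8 + 10 = 14.8.

14.8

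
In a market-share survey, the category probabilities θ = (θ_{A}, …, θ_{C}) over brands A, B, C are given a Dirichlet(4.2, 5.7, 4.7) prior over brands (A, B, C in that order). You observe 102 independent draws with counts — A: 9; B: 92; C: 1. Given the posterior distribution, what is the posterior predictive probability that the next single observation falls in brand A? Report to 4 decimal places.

0.1132

The Dirichlet prior is conjugate to the Multinomial likelihood: each posterior αⱼ = prior αⱼ + observed count nⱼ.
Posterior concentration: (13.2, 97.7, 5.7), total = 116.6.
P(next = A | data) = α_{A}/Σα = 0.1132.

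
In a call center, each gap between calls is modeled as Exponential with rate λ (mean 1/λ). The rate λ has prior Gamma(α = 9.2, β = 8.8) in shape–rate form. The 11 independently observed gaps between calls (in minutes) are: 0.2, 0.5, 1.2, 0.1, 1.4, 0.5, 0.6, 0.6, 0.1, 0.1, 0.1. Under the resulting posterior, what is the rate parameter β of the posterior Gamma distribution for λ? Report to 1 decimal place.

With a Gamma(shape α, rate β) prior on the exponential rate λ, the posterior after n observations with total T = Σxᵢ is Gamma(α+n, β+T).
Sum of observations T = 5.4 minutes; n = 11.
Posterior: Gamma(9.2+11, 8.8+5.4) = Gamma(20.2, 14.2).
Posterior β = 14.2.

14.2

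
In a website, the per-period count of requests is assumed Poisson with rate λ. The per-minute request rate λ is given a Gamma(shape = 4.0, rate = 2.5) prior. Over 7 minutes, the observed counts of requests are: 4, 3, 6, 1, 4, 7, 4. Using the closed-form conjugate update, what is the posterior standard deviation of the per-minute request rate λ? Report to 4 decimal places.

With a Gamma(shape α, rate β) prior, the Poisson likelihood is conjugate: the posterior is Gamma(α + ΣXᵢ, β + n).
Sum of counts S = 29 over n = 7 minutes.
Posterior: Gamma(α+S, β+n) = Gamma(4.0+29, 2.5+7) = Gamma(33.0, 9.5).
SD = √α/β = √33.0/9.5 = 0.6047.

0.6047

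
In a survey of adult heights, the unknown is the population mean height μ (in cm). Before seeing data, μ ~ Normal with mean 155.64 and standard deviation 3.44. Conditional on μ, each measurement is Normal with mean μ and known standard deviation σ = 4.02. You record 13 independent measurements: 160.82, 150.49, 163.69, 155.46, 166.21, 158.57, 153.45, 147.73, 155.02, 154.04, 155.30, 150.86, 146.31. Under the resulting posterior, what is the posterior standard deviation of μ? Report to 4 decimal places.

1.0606

For Normal data with known variance σ², a Normal(μ₀, σ₀²) prior on μ is conjugate. Posterior precision = 1/σ₀² + n/σ²; posterior mean is the precision-weighted average of μ₀ and x̄.
σ₀² = 3.44² = 11.8336, σ² = 4.02² = 16.1604; σ² + n·σ₀² = 16.1604 + 13·11.8336 = 169.9972.
Posterior precision = 1/σ₀² + n/σ² = 1/11.8336 + 13/16.1604 = (σ² + n·σ₀²)/(σ₀²σ²) = 169.9972/(11.8336·16.1604); posterior variance σₙ² = σ₀²σ²/(σ² + n·σ₀²) = 11.8336·16.1604/169.9972 = 1.124934.
Posterior SD = √σₙ² = √(11.8336·16.1604/169.9972) = 1.0606.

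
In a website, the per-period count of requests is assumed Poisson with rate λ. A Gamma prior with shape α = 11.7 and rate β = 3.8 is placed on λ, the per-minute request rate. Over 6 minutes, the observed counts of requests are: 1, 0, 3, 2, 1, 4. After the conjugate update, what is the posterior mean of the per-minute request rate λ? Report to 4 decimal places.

2.3163

With a Gamma(shape α, rate β) prior, the Poisson likelihood is conjugate: the posterior is Gamma(α + ΣXᵢ, β + n).
Sum of counts S = 11 over n = 6 minutes.
Posterior: Gamma(α+S, β+n) = Gamma(11.7+11, 3.8+6) = Gamma(22.7, 9.8).
Posterior mean = α/β = 22.7/9.8 = 2.3163.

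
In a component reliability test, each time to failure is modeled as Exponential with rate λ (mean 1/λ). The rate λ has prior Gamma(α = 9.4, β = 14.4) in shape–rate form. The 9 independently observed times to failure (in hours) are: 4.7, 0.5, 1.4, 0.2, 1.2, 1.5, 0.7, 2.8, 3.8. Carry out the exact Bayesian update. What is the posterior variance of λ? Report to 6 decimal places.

With a Gamma(shape α, rate β) prior on the exponential rate λ, the posterior after n observations with total T = Σxᵢ is Gamma(α+n, β+T).
Sum of observations T = 16.8 hours; n = 9.
Posterior: Gamma(9.4+9, 14.4+16.8) = Gamma(18.4, 31.2).
Var = α/β² = 0.018902.

0.018902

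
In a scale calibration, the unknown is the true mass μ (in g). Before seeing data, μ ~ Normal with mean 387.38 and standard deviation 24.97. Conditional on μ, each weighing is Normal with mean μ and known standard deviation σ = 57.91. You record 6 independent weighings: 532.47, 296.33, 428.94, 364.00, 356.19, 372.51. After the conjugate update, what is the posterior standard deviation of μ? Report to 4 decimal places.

For Normal data with known variance σ², a Normal(μ₀, σ₀²) prior on μ is conjugate. Posterior precision = 1/σ₀² + n/σ²; posterior mean is the precision-weighted average of μ₀ and x̄.
σ₀² = 24.97² = 623.5009, σ² = 57.91² = 3353.5681; σ² + n·σ₀² = 3353.5681 + 6·623.5009 = 7094.5735.
Posterior precision = 1/σ₀² + n/σ² = 1/623.5009 + 6/3353.5681 = (σ² + n·σ₀²)/(σ₀²σ²) = 7094.5735/(623.5009·3353.5681); posterior variance σₙ² = σ₀²σ²/(σ² + n·σ₀²) = 623.5009·3353.5681/7094.5735 = 294.725642.
Posterior SD = √σₙ² = √(623.5009·3353.5681/7094.5735) = 17.1676.

17.1676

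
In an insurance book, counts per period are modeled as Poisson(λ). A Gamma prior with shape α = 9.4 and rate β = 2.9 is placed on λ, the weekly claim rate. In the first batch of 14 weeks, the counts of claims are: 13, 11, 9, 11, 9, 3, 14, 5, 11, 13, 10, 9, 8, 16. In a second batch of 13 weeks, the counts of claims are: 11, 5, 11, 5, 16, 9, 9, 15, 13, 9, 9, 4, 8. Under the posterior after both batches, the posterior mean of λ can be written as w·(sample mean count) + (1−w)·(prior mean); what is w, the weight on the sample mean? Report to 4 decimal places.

With a Gamma(shape α, rate β) prior, the Poisson likelihood is conjugate: the posterior is Gamma(α + ΣXᵢ, β + n).
Total number of weeks: n = 14 + 13 = 27.
Posterior mean = (α₀+S)/(β₀+n) = [n/(β₀+n)]·(S/n) + [β₀/(β₀+n)]·(α₀/β₀), so only n and β₀ enter the weight.
Weight on data w = n/(β₀+n) = 27/(2.9+27) = 27/29.9 = 0.9030.

0.9030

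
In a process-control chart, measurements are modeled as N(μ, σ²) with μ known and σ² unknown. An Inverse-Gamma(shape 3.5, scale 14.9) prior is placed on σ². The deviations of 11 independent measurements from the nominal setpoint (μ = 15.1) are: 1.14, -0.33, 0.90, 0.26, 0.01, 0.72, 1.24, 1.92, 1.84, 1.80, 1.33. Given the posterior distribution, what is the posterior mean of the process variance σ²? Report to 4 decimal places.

2.8889

With known mean μ and an Inverse-Gamma(α, β) prior on σ², the Normal likelihood is conjugate: posterior is Inv-Gamma(α + n/2, β + Σ(xᵢ−μ)²/2).
Σ(xᵢ−μ)² = (1.14)² + (-0.33)² + (0.90)² + (0.26)² + (0.01)² + (0.72)² + (1.24)² + (1.92)² + (1.84)² + (1.80)² + (1.33)² = 16.4231.
Posterior: Inv-Gamma(3.5 + 11/2, 14.9 + 16.4231/2) = Inv-Gamma(9.00, 23.11155).
E[σ²|data] = β/(α−1) = 23.11155/8.00 = 2.8889.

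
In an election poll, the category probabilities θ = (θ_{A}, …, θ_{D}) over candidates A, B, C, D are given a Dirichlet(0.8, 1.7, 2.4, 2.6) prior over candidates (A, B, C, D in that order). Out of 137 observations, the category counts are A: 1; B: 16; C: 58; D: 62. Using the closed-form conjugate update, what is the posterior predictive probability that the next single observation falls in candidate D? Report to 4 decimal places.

0.4471

The Dirichlet prior is conjugate to the Multinomial likelihood: each posterior αⱼ = prior αⱼ + observed count nⱼ.
Posterior concentration: (1.8, 17.7, 60.4, 64.6), total = 144.5.
P(next = D | data) = α_{D}/Σα = 0.4471.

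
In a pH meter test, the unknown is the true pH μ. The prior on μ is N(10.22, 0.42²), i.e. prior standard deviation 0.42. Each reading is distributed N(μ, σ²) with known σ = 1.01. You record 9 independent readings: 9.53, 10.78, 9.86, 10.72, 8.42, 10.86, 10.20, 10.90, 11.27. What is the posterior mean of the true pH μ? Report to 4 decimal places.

For Normal data with known variance σ², a Normal(μ₀, σ₀²) prior on μ is conjugate. Posterior precision = 1/σ₀² + n/σ²; posterior mean is the precision-weighted average of μ₀ and x̄.
Σxᵢ = 9.53 + 10.78 + 9.86 + 10.72 + 8.42 + 10.86 + 10.20 + 10.90 + 11.27 = 92.54, so n·x̄ = 92.54.
σ₀² = 0.42² = 0.1764, σ² = 1.01² = 1.0201; σ² + n·σ₀² = 1.0201 + 9·0.1764 = 2.6077.
Posterior mean = (μ₀/σ₀² + n·x̄/σ²)/(1/σ₀² + n/σ²) = (σ²·μ₀ + σ₀²·n·x̄)/(σ² + n·σ₀²) = (1.0201·10.22 + 0.1764·92.54)/2.6077 = 26.749478/2.6077 = 10.2579.

10.2579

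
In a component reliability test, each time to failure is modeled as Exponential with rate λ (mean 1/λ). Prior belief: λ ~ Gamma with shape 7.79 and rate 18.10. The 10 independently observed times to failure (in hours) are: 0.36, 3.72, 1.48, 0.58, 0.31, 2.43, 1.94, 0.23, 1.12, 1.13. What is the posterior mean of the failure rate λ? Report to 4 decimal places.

0.5666

With a Gamma(shape α, rate β) prior on the exponential rate λ, the posterior after n observations with total T = Σxᵢ is Gamma(α+n, β+T).
Sum of observations T = 13.30 hours; n = 10.
Posterior: Gamma(7.79+10, 18.10+13.30) = Gamma(17.79, 31.40).
Posterior mean of λ = α/β = 17.79/31.40 = 0.5666.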